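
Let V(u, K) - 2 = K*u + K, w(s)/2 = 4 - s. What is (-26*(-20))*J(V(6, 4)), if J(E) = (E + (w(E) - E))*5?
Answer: -135200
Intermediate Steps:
w(s) = 8 - 2*s (w(s) = 2*(4 - s) = 8 - 2*s)
V(u, K) = 2 + K + K*u (V(u, K) = 2 + (K*u + K) = 2 + (K + K*u) = 2 + K + K*u)
J(E) = 40 - 10*E (J(E) = (E + ((8 - 2*E) - E))*5 = (E + (8 - 3*E))*5 = (8 - 2*E)*5 = 40 - 10*E)
(-26*(-20))*J(V(6, 4)) = (-26*(-20))*(40 - 10*(2 + 4 + 4*6)) = 520*(40 - 10*(2 + 4 + 24)) = 520*(40 - 10*30) = 520*(40 - 300) = 520*(-260) = -135200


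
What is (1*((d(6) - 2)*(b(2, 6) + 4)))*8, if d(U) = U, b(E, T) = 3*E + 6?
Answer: 512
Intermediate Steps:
b(E, T) = 6 + 3*E
(1*((d(6) - 2)*(b(2, 6) + 4)))*8 = (1*((6 - 2)*((6 + 3*2) + 4)))*8 = (1*(4*((6 + 6) + 4)))*8 = (1*(4*(12 + 4)))*8 = (1*(4*16))*8 = (1*64)*8 = 64*8 = 512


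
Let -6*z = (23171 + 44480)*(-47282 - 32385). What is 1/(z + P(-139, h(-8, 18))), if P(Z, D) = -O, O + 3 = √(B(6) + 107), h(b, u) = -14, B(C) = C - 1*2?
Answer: 32337313410/29047273293793491229 + 36*√111/29047273293793491229 ≈ 1.1133e-9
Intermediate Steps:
B(C) = -2 + C (B(C) = C - 2 = -2 + C)
O = -3 + √111 (O = -3 + √((-2 + 6) + 107) = -3 + √(4 + 107) = -3 + √111 ≈ 7.5357)
z = 5389552217/6 (z = -(23171 + 44480)*(-47282 - 32385)/6 = -67651*(-79667)/6 = -⅙*(-5389552217) = 5389552217/6 ≈ 8.9826e+8)
P(Z, D) = 3 - √111 (P(Z, D) = -(-3 + √111) = 3 - √111)
1/(z + P(-139, h(-8, 18))) = 1/(5389552217/6 + (3 - √111)) = 1/(5389552235/6 - √111)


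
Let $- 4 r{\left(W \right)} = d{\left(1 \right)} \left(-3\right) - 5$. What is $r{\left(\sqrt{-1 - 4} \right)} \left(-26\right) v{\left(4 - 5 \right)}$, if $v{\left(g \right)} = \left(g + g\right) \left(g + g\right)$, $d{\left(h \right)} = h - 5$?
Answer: $182$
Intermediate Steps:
$d{\left(h \right)} = -5 + h$
$r{\left(W \right)} = - \frac{7}{4}$ ($r{\left(W \right)} = - \frac{\left(-5 + 1\right) \left(-3\right) - 5}{4} = - \frac{\left(-4\right) \left(-3\right) - 5}{4} = - \frac{12 - 5}{4} = \left(- \frac{1}{4}\right) 7 = - \frac{7}{4}$)
$v{\left(g \right)} = 4 g^{2}$ ($v{\left(g \right)} = 2 g 2 g = 4 g^{2}$)
$r{\left(\sqrt{-1 - 4} \right)} \left(-26\right) v{\left(4 - 5 \right)} = \left(- \frac{7}{4}\right) \left(-26\right) 4 \left(4 - 5\right)^{2} = \frac{91 \cdot 4 \left(4 - 5\right)^{2}}{2} = \frac{91 \cdot 4 \left(-1\right)^{2}}{2} = \frac{91 \cdot 4 \cdot 1}{2} = \frac{91}{2} \cdot 4 = 182$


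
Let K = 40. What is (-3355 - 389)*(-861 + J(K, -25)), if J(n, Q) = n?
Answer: 3073824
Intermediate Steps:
(-3355 - 389)*(-861 + J(K, -25)) = (-3355 - 389)*(-861 + 40) = -3744*(-821) = 3073824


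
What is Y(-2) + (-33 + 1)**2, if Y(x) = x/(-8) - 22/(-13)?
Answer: 53349/52 ≈ 1025.9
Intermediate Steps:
Y(x) = 22/13 - x/8 (Y(x) = x*(-1/8) - 22*(-1/13) = -x/8 + 22/13 = 22/13 - x/8)
Y(-2) + (-33 + 1)**2 = (22/13 - 1/8*(-2)) + (-33 + 1)**2 = (22/13 + 1/4) + (-32)**2 = 101/52 + 1024 = 53349/52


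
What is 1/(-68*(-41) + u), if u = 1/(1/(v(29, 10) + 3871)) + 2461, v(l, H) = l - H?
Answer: 1/9139 ≈ 0.00010942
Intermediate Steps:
u = 6351 (u = 1/(1/((29 - 1*10) + 3871)) + 2461 = 1/(1/((29 - 10) + 3871)) + 2461 = 1/(1/(19 + 3871)) + 2461 = 1/(1/3890) + 2461 = 3890 + 2461 = 6351)
1/(-68*(-41) + u) = 1/(-68*(-41) + 6351) = 1/(2788 + 6351) = 1/9139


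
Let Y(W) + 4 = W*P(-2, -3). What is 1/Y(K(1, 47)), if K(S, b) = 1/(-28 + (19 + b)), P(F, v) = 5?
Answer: -38/147 ≈ -0.25850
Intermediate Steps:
K(S, b) = 1/(-9 + b)
Y(W) = -4 + 5*W (Y(W) = -4 + W*5 = -4 + 5*W)
1/Y(K(1, 47)) = 1/(-4 + 5/(-9 + 47)) = 1/(-4 + 5/38) = 1/(-147/38) = -38/147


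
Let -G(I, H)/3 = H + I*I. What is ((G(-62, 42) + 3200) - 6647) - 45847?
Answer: -60952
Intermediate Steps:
G(I, H) = -3*H - 3*I² (G(I, H) = -3*(H + I*I) = -3*(H + I²) = -3*H - 3*I²)
((G(-62, 42) + 3200) - 6647) - 45847 = (((-3*42 - 3*(-62)²) + 3200) - 6647) - 45847 = (((-126 - 3*3844) + 3200) - 6647) - 45847 = (((-126 - 11532) + 3200) - 6647) - 45847 = ((-11658 + 3200) - 6647) - 45847 = (-8458 - 6647) - 45847 = -15105 - 45847 = -60952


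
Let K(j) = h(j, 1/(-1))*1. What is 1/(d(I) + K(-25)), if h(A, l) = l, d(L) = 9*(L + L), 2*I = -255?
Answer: -1/2296 ≈ -0.00043554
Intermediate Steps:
I = -255/2 (I = (½)*(-255) = -255/2 ≈ -127.50)
d(L) = 18*L (d(L) = 9*(2*L) = 18*L)
K(j) = -1 (K(j) = 1/(-1) = -1*1 = -1)
1/(d(I) + K(-25)) = 1/(18*(-255/2) - 1) = 1/(-2295 - 1) = 1/(-2296) = -1/2296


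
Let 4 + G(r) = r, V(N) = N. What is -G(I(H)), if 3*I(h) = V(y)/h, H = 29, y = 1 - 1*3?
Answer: 350/87 ≈ 4.0230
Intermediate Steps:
y = -2 (y = 1 - 3 = -2)
I(h) = -2/(3*h) (I(h) = (-2/h)/3 = -2/(3*h))
G(r) = -4 + r
-G(I(H)) = -(-4 - ⅔/29) = -(-4 - ⅔*1/29) = -(-4 - 2/87) = -1*(-350/87) = 350/87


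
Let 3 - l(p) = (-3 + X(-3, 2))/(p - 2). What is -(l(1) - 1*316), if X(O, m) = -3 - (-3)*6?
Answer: 301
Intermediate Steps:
X(O, m) = 15 (X(O, m) = -3 - 1*(-18) = -3 + 18 = 15)
l(p) = 3 - 12/(-2 + p) (l(p) = 3 - (-3 + 15)/(p - 2) = 3 - 12/(-2 + p))
-(l(1) - 1*316) = -(3*(-6 + 1)/(-2 + 1) - 1*316) = -(3*(-5)/(-1) - 316) = -(3*(-1)*(-5) - 316) = -(15 - 316) = -1*(-301) = 301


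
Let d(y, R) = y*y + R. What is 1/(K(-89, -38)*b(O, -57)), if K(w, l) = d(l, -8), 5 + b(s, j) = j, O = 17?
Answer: -1/89032 ≈ -1.1232e-5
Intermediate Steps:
b(s, j) = -5 + j
d(y, R) = R + y² (d(y, R) = y² + R = R + y²)
K(w, l) = -8 + l²
1/(K(-89, -38)*b(O, -57)) = 1/((-8 + (-38)²)*(-5 - 57)) = 1/((-8 + 1444)*(-62)) = -1/62/1436 = (1/1436)*(-1/62) = -1/89032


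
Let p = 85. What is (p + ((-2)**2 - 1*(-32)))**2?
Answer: 14641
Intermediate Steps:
(p + ((-2)**2 - 1*(-32)))**2 = (85 + ((-2)**2 - 1*(-32)))**2 = (85 + (4 + 32))**2 = (85 + 36)**2 = 121**2 = 14641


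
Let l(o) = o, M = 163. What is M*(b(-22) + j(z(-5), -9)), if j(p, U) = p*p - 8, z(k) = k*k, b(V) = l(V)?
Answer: 96985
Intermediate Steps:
b(V) = V
z(k) = k²
j(p, U) = -8 + p² (j(p, U) = p² - 8 = -8 + p²)
M*(b(-22) + j(z(-5), -9)) = 163*(-22 + (-8 + ((-5)²)²)) = 163*(-22 + (-8 + 25²)) = 163*(-22 + (-8 + 625)) = 163*(-22 + 617) = 163*595 = 96985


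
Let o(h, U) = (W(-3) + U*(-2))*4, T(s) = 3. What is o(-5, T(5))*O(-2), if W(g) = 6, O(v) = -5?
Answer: 0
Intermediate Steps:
o(h, U) = 24 - 8*U (o(h, U) = (6 + U*(-2))*4 = (6 - 2*U)*4 = 24 - 8*U)
o(-5, T(5))*O(-2) = (24 - 8*3)*(-5) = (24 - 24)*(-5) = 0*(-5) = 0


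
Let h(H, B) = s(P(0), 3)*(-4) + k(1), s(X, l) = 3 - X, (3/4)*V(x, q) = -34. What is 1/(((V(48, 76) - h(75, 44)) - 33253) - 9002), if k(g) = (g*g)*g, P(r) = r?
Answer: -3/126868 ≈ -2.3647e-5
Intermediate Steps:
V(x, q) = -136/3 (V(x, q) = (4/3)*(-34) = -136/3)
k(g) = g³ (k(g) = g²*g = g³)
h(H, B) = -11 (h(H, B) = (3 - 1*0)*(-4) + 1³ = (3 + 0)*(-4) + 1 = 3*(-4) + 1 = -12 + 1 = -11)
1/(((V(48, 76) - h(75, 44)) - 33253) - 9002) = 1/(((-136/3 - 1*(-11)) - 33253) - 9002) = 1/(((-136/3 + 11) - 33253) - 9002) = 1/((-103/3 - 33253) - 9002) = 1/(-99862/3 - 9002) = 1/(-126868/3) = -3/126868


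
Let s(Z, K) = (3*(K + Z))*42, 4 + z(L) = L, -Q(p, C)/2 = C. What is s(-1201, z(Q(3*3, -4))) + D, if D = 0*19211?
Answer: -150822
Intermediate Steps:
Q(p, C) = -2*C
z(L) = -4 + L
s(Z, K) = 126*K + 126*Z (s(Z, K) = (3*K + 3*Z)*42 = 126*K + 126*Z)
D = 0
s(-1201, z(Q(3*3, -4))) + D = (126*(-4 - 2*(-4)) + 126*(-1201)) + 0 = (126*(-4 + 8) - 151326) + 0 = (126*4 - 151326) + 0 = (504 - 151326) + 0 = -150822 + 0 = -150822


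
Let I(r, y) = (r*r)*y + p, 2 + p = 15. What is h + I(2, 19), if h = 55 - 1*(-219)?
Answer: 363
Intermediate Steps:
p = 13 (p = -2 + 15 = 13)
h = 274 (h = 55 + 219 = 274)
I(r, y) = 13 + y*r**2 (I(r, y) = (r*r)*y + 13 = r**2*y + 13 = y*r**2 + 13 = 13 + y*r**2)
h + I(2, 19) = 274 + (13 + 19*2**2) = 274 + (13 + 19*4) = 274 + (13 + 76) = 274 + 89 = 363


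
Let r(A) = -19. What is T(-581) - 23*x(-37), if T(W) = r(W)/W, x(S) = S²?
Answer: -18293928/581 ≈ -31487.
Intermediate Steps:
T(W) = -19/W
T(-581) - 23*x(-37) = -19/(-581) - 23*(-37)² = -19*(-1/581) - 23*1369 = 19/581 - 31487 = -18293928/581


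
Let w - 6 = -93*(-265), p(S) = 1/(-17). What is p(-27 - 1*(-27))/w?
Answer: -1/419067 ≈ -2.3863e-6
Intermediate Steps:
p(S) = -1/17
w = 24651 (w = 6 - 93*(-265) = 6 + 24645 = 24651)
p(-27 - 1*(-27))/w = -1/17/24651 = -1/17*1/24651 = -1/419067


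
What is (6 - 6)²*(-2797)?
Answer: 0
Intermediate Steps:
(6 - 6)²*(-2797) = 0²*(-2797) = 0*(-2797) = 0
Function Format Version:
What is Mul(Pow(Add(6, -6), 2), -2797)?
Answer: 0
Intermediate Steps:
Mul(Pow(Add(6, -6), 2), -2797) = Mul(Pow(0, 2), -2797) = Mul(0, -2797) = 0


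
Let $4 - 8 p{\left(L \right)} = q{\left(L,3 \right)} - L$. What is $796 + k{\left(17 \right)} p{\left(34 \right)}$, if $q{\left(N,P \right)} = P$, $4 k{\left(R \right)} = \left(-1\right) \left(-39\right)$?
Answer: $\frac{26837}{32} \approx 838.66$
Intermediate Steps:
$k{\left(R \right)} = \frac{39}{4}$ ($k{\left(R \right)} = \frac{\left(-1\right) \left(-39\right)}{4} = \frac{1}{4} \cdot 39 = \frac{39}{4}$)
$p{\left(L \right)} = \frac{1}{8} + \frac{L}{8}$ ($p{\left(L \right)} = \frac{1}{2} - \frac{3 - L}{8} = \frac{1}{2} + \left(- \frac{3}{8} + \frac{L}{8}\right) = \frac{1}{8} + \frac{L}{8}$)
$796 + k{\left(17 \right)} p{\left(34 \right)} = 796 + \frac{39 \left(\frac{1}{8} + \frac{1}{8} \cdot 34\right)}{4} = 796 + \frac{39 \left(\frac{1}{8} + \frac{17}{4}\right)}{4} = 796 + \frac{39}{4} \cdot \frac{35}{8} = 796 + \frac{1365}{32} = \frac{26837}{32}$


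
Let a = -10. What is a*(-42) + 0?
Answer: 420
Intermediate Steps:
a*(-42) + 0 = -10*(-42) + 0 = 420 + 0 = 420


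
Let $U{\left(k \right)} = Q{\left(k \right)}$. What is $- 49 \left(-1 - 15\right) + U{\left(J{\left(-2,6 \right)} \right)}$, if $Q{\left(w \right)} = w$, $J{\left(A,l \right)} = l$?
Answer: $790$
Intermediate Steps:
$U{\left(k \right)} = k$
$- 49 \left(-1 - 15\right) + U{\left(J{\left(-2,6 \right)} \right)} = - 49 \left(-1 - 15\right) + 6 = \left(-49\right) \left(-16\right) + 6 = 784 + 6 = 790$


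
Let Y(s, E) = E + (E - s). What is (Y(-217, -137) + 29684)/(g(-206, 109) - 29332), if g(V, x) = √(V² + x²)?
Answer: -66847628/66177839 - 2279*√54317/66177839 ≈ -1.0181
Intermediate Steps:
Y(s, E) = -s + 2*E
(Y(-217, -137) + 29684)/(g(-206, 109) - 29332) = ((-1*(-217) + 2*(-137)) + 29684)/(√((-206)² + 109²) - 29332) = ((217 - 274) + 29684)/(√(42436 + 11881) - 29332) = (-57 + 29684)/(√54317 - 29332) = 29627/(-29332 + √54317)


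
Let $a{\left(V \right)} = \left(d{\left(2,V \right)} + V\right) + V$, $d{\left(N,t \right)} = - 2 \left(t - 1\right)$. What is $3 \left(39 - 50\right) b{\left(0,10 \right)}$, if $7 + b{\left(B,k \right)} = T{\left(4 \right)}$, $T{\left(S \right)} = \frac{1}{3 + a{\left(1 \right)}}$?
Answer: $\frac{1122}{5} \approx 224.4$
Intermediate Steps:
$d{\left(N,t \right)} = 2 - 2 t$ ($d{\left(N,t \right)} = - 2 \left(-1 + t\right) = 2 - 2 t$)
$a{\left(V \right)} = 2$ ($a{\left(V \right)} = \left(\left(2 - 2 V\right) + V\right) + V = \left(2 - V\right) + V = 2$)
$T{\left(S \right)} = \frac{1}{5}$ ($T{\left(S \right)} = \frac{1}{3 + 2} = \frac{1}{5}$)
$b{\left(B,k \right)} = - \frac{34}{5}$ ($b{\left(B,k \right)} = -7 + \frac{1}{5} = - \frac{34}{5}$)
$3 \left(39 - 50\right) b{\left(0,10 \right)} = 3 \left(39 - 50\right) \left(- \frac{34}{5}\right) = 3 \left(-11\right) \left(- \frac{34}{5}\right) = \left(-33\right) \left(- \frac{34}{5}\right) = \frac{1122}{5}$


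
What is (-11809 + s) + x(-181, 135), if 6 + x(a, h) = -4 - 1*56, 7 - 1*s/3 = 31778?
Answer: -107188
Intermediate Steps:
s = -95313 (s = 21 - 3*31778 = 21 - 95334 = -95313)
x(a, h) = -66 (x(a, h) = -6 + (-4 - 1*56) = -6 + (-4 - 56) = -6 - 60 = -66)
(-11809 + s) + x(-181, 135) = (-11809 - 95313) - 66 = -107122 - 66 = -107188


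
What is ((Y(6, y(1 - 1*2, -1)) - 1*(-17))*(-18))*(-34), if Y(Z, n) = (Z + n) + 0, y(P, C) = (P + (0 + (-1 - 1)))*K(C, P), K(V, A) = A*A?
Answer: 12240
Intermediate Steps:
K(V, A) = A**2
y(P, C) = P**2*(-2 + P) (y(P, C) = (P + (0 + (-1 - 1)))*P**2 = (P + (0 - 2))*P**2 = (P - 2)*P**2 = (-2 + P)*P**2 = P**2*(-2 + P))
Y(Z, n) = Z + n
((Y(6, y(1 - 1*2, -1)) - 1*(-17))*(-18))*(-34) = (((6 + (1 - 1*2)**2*(-2 + (1 - 1*2))) - 1*(-17))*(-18))*(-34) = (((6 + (1 - 2)**2*(-2 + (1 - 2))) + 17)*(-18))*(-34) = (((6 + (-1)**2*(-2 - 1)) + 17)*(-18))*(-34) = (((6 + 1*(-3)) + 17)*(-18))*(-34) = (((6 - 3) + 17)*(-18))*(-34) = ((3 + 17)*(-18))*(-34) = (20*(-18))*(-34) = -360*(-34) = 12240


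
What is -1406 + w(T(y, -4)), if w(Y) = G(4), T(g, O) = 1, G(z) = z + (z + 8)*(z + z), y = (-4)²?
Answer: -1306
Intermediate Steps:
y = 16
G(z) = z + 2*z*(8 + z) (G(z) = z + (8 + z)*(2*z) = z + 2*z*(8 + z))
w(Y) = 100 (w(Y) = 4*(17 + 2*4) = 4*(17 + 8) = 4*25 = 100)
-1406 + w(T(y, -4)) = -1406 + 100 = -1306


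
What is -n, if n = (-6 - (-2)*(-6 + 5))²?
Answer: -64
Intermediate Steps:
n = 64 (n = (-6 - (-2)*(-1))² = (-6 - 1*2)² = (-6 - 2)² = (-8)² = 64)
-n = -1*64 = -64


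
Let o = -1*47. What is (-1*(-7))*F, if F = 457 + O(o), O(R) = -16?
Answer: 3087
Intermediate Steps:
o = -47
F = 441 (F = 457 - 16 = 441)
(-1*(-7))*F = -1*(-7)*441 = 7*441 = 3087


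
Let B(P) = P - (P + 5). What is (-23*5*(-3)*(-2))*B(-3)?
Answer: 3450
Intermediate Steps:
B(P) = -5 (B(P) = P - (5 + P) = P + (-5 - P) = -5)
(-23*5*(-3)*(-2))*B(-3) = -23*5*(-3)*(-2)*(-5) = -(-345)*(-2)*(-5) = -23*30*(-5) = -690*(-5) = 3450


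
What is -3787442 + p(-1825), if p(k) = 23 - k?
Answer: -3785594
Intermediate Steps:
-3787442 + p(-1825) = -3787442 + (23 - 1*(-1825)) = -3787442 + (23 + 1825) = -3787442 + 1848 = -3785594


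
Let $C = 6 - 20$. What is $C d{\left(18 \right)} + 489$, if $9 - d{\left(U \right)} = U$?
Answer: $615$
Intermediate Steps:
$d{\left(U \right)} = 9 - U$
$C = -14$ ($C = 6 - 20 = -14$)
$C d{\left(18 \right)} + 489 = - 14 \left(9 - 18\right) + 489 = \left(-14\right) \left(-9\right) + 489 = 126 + 489 = 615$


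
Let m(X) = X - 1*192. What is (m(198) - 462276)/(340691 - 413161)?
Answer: 46227/7247 ≈ 6.3788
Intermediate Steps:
m(X) = -192 + X (m(X) = X - 192 = -192 + X)
(m(198) - 462276)/(340691 - 413161) = ((-192 + 198) - 462276)/(340691 - 413161) = (6 - 462276)/(-72470) = -462270*(-1/72470) = 46227/7247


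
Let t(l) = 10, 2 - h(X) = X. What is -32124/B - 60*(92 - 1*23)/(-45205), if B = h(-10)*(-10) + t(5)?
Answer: 145262082/497255 ≈ 292.13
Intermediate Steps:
h(X) = 2 - X
B = -110 (B = (2 - 1*(-10))*(-10) + 10 = (2 + 10)*(-10) + 10 = 12*(-10) + 10 = -120 + 10 = -110)
-32124/B - 60*(92 - 1*23)/(-45205) = -32124/(-110) - 60*(92 - 1*23)/(-45205) = -32124*(-1/110) - 60*(92 - 23)*(-1/45205) = 16062/55 - 60*69*(-1/45205) = 16062/55 - 4140*(-1/45205) = 16062/55 + 828/9041 = 145262082/497255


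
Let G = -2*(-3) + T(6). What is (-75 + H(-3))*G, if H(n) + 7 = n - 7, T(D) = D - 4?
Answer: -736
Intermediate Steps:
T(D) = -4 + D
H(n) = -14 + n (H(n) = -7 + (n - 7) = -7 + (-7 + n) = -14 + n)
G = 8 (G = -2*(-3) + (-4 + 6) = 6 + 2 = 8)
(-75 + H(-3))*G = (-75 + (-14 - 3))*8 = (-75 - 17)*8 = -92*8 = -736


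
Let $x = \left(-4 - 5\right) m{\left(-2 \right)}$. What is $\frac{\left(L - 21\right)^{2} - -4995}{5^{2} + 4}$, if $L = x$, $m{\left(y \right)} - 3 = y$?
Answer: $\frac{5895}{29} \approx 203.28$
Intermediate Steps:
$m{\left(y \right)} = 3 + y$
$x = -9$ ($x = \left(-4 - 5\right) \left(3 - 2\right) = \left(-9\right) 1 = -9$)
$L = -9$
$\frac{\left(L - 21\right)^{2} - -4995}{5^{2} + 4} = \frac{\left(-9 - 21\right)^{2} - -4995}{5^{2} + 4} = \frac{\left(-30\right)^{2} + 4995}{25 + 4} = \frac{900 + 4995}{29} = 5895 \cdot \frac{1}{29} = \frac{5895}{29}$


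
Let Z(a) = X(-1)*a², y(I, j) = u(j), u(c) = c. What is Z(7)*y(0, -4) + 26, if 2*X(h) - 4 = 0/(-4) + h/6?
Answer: -1049/3 ≈ -349.67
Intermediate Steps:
X(h) = 2 + h/12 (X(h) = 2 + (0/(-4) + h/6)/2 = 2 + (0*(-¼) + h*(⅙))/2 = 2 + (0 + h/6)/2 = 2 + (h/6)/2 = 2 + h/12)
y(I, j) = j
Z(a) = 23*a²/12 (Z(a) = (2 + (1/12)*(-1))*a² = (2 - 1/12)*a² = 23*a²/12)
Z(7)*y(0, -4) + 26 = ((23/12)*7²)*(-4) + 26 = ((23/12)*49)*(-4) + 26 = (1127/12)*(-4) + 26 = -1127/3 + 26 = -1049/3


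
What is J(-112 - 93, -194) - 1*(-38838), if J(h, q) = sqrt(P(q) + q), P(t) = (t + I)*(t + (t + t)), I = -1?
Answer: 38838 + 4*sqrt(7081) ≈ 39175.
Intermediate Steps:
P(t) = 3*t*(-1 + t) (P(t) = (t - 1)*(t + (t + t)) = (-1 + t)*(t + 2*t) = (-1 + t)*(3*t) = 3*t*(-1 + t))
J(h, q) = sqrt(q + 3*q*(-1 + q)) (J(h, q) = sqrt(3*q*(-1 + q) + q) = sqrt(q + 3*q*(-1 + q)))
J(-112 - 93, -194) - 1*(-38838) = sqrt(-194*(-2 + 3*(-194))) - 1*(-38838) = sqrt(-194*(-2 - 582)) + 38838 = sqrt(-194*(-584)) + 38838 = sqrt(113296) + 38838 = 4*sqrt(7081) + 38838 = 38838 + 4*sqrt(7081)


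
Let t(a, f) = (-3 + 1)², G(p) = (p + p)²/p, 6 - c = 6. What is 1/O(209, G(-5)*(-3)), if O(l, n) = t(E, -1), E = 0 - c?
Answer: ¼ ≈ 0.25000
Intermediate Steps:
c = 0 (c = 6 - 1*6 = 6 - 6 = 0)
E = 0 (E = 0 - 1*0 = 0 + 0 = 0)
G(p) = 4*p (G(p) = (2*p)²/p = (4*p²)/p = 4*p)
t(a, f) = 4 (t(a, f) = (-2)² = 4)
O(l, n) = 4
1/O(209, G(-5)*(-3)) = 1/4 = ¼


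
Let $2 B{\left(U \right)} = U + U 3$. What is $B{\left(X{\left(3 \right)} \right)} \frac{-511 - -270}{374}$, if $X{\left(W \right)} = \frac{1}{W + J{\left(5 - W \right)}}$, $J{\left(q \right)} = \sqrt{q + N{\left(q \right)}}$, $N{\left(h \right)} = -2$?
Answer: $- \frac{241}{561} \approx -0.42959$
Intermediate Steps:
$J{\left(q \right)} = \sqrt{-2 + q}$ ($J{\left(q \right)} = \sqrt{q - 2} = \sqrt{-2 + q}$)
$X{\left(W \right)} = \frac{1}{W + \sqrt{3 - W}}$ ($X{\left(W \right)} = \frac{1}{W + \sqrt{-2 - \left(-5 + W\right)}} = \frac{1}{W + \sqrt{3 - W}}$)
$B{\left(U \right)} = 2 U$ ($B{\left(U \right)} = \frac{U + U 3}{2} = \frac{U + 3 U}{2} = \frac{4 U}{2} = 2 U$)
$B{\left(X{\left(3 \right)} \right)} \frac{-511 - -270}{374} = \frac{2}{3 + \sqrt{3 - 3}} \frac{-511 - -270}{374} = \frac{2}{3 + \sqrt{3 - 3}} \left(-511 + 270\right) \frac{1}{374} = \frac{2}{3 + \sqrt{0}} \left(\left(-241\right) \frac{1}{374}\right) = \frac{2}{3 + 0} \left(- \frac{241}{374}\right) = \frac{2}{3} \left(- \frac{241}{374}\right) = - \frac{241}{561}$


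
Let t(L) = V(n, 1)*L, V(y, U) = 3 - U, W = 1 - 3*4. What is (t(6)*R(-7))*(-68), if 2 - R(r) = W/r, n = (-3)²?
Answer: -2448/7 ≈ -349.71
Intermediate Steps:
n = 9
W = -11 (W = 1 - 12 = -11)
t(L) = 2*L (t(L) = (3 - 1*1)*L = (3 - 1)*L = 2*L)
R(r) = 2 + 11/r (R(r) = 2 - (-11)/r = 2 + 11/r)
(t(6)*R(-7))*(-68) = ((2*6)*(2 + 11/(-7)))*(-68) = (12*(2 + 11*(-⅐)))*(-68) = (12*(2 - 11/7))*(-68) = (12*(3/7))*(-68) = (36/7)*(-68) = -2448/7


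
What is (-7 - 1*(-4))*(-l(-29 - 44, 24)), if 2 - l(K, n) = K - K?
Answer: 6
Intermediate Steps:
l(K, n) = 2 (l(K, n) = 2 - (K - K) = 2 - 1*0 = 2 + 0 = 2)
(-7 - 1*(-4))*(-l(-29 - 44, 24)) = (-7 - 1*(-4))*(-1*2) = (-7 + 4)*(-2) = -3*(-2) = 6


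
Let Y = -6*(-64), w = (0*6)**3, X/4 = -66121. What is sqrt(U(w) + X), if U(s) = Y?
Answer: 10*I*sqrt(2641) ≈ 513.91*I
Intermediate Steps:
X = -264484 (X = 4*(-66121) = -264484)
w = 0 (w = 0**3 = 0)
Y = 384
U(s) = 384
sqrt(U(w) + X) = sqrt(384 - 264484) = sqrt(-264100) = 10*I*sqrt(2641)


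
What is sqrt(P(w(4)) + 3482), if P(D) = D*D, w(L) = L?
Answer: sqrt(3498) ≈ 59.144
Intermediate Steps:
P(D) = D**2
sqrt(P(w(4)) + 3482) = sqrt(4**2 + 3482) = sqrt(16 + 3482) = sqrt(3498)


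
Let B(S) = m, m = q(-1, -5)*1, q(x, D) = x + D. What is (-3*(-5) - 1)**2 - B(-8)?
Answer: 202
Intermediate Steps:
q(x, D) = D + x
m = -6 (m = (-5 - 1)*1 = -6*1 = -6)
B(S) = -6
(-3*(-5) - 1)**2 - B(-8) = (-3*(-5) - 1)**2 - 1*(-6) = (15 - 1)**2 + 6 = 14**2 + 6 = 196 + 6 = 202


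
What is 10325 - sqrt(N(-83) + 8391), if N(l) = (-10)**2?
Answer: 10325 - sqrt(8491) ≈ 10233.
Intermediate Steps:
N(l) = 100
10325 - sqrt(N(-83) + 8391) = 10325 - sqrt(100 + 8391) = 10325 - sqrt(8491)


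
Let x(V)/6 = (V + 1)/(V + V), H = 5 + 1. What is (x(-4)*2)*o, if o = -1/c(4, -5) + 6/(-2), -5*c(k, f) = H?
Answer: -39/4 ≈ -9.7500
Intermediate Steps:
H = 6
c(k, f) = -6/5 (c(k, f) = -⅕*6 = -6/5)
o = -13/6 (o = -1/(-6/5) + 6/(-2) = -1*(-⅚) + 6*(-½) = ⅚ - 3 = -13/6 ≈ -2.1667)
x(V) = 3*(1 + V)/V (x(V) = 6*((V + 1)/(V + V)) = 6*((1 + V)/((2*V))) = 6*((1 + V)*(1/(2*V))) = 6*((1 + V)/(2*V)) = 3*(1 + V)/V)
(x(-4)*2)*o = ((3 + 3/(-4))*2)*(-13/6) = ((3 + 3*(-¼))*2)*(-13/6) = ((3 - ¾)*2)*(-13/6) = ((9/4)*2)*(-13/6) = (9/2)*(-13/6) = -39/4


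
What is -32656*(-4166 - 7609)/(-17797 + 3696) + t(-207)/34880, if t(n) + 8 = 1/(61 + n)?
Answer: -1958182832996069/71809060480 ≈ -27269.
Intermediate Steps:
t(n) = -8 + 1/(61 + n)
-32656*(-4166 - 7609)/(-17797 + 3696) + t(-207)/34880 = -32656*(-4166 - 7609)/(-17797 + 3696) + ((-487 - 8*(-207))/(61 - 207))/34880 = -32656/((-14101/(-11775))) + ((-487 + 1656)/(-146))*(1/34880) = -32656/((-14101*(-1/11775))) - 1/146*1169*(1/34880) = -32656/14101/11775 - 1169/146*1/34880 = -32656*11775/14101 - 1169/5092480 = -384524400/14101 - 1169/5092480 = -1958182832996069/71809060480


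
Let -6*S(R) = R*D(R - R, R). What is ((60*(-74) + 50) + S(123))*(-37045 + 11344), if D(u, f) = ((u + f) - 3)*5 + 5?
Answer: 863168085/2 ≈ 4.3158e+8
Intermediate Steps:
D(u, f) = -10 + 5*f + 5*u (D(u, f) = ((f + u) - 3)*5 + 5 = (-3 + f + u)*5 + 5 = (-15 + 5*f + 5*u) + 5 = -10 + 5*f + 5*u)
S(R) = -R*(-10 + 5*R)/6 (S(R) = -R*(-10 + 5*R + 5*(R - R))/6 = -R*(-10 + 5*R + 5*0)/6 = -R*(-10 + 5*R + 0)/6 = -R*(-10 + 5*R)/6)
((60*(-74) + 50) + S(123))*(-37045 + 11344) = ((60*(-74) + 50) + (⅚)*123*(2 - 1*123))*(-37045 + 11344) = ((-4440 + 50) + (⅚)*123*(2 - 123))*(-25701) = (-4390 + (⅚)*123*(-121))*(-25701) = (-4390 - 24805/2)*(-25701) = -33585/2*(-25701) = 863168085/2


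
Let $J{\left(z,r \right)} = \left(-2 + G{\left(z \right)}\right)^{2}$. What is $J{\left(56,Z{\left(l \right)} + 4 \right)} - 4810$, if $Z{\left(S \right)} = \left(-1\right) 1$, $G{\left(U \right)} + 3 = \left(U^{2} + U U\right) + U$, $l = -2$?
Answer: $39975519$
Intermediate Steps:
$G{\left(U \right)} = -3 + U + 2 U^{2}$ ($G{\left(U \right)} = -3 + \left(\left(U^{2} + U U\right) + U\right) = -3 + \left(\left(U^{2} + U^{2}\right) + U\right) = -3 + \left(2 U^{2} + U\right) = -3 + \left(U + 2 U^{2}\right) = -3 + U + 2 U^{2}$)
$Z{\left(S \right)} = -1$
$J{\left(z,r \right)} = \left(-5 + z + 2 z^{2}\right)^{2}$ ($J{\left(z,r \right)} = \left(-2 + \left(-3 + z + 2 z^{2}\right)\right)^{2} = \left(-5 + z + 2 z^{2}\right)^{2}$)
$J{\left(56,Z{\left(l \right)} + 4 \right)} - 4810 = \left(-5 + 56 + 2 \cdot 56^{2}\right)^{2} - 4810 = \left(-5 + 56 + 2 \cdot 3136\right)^{2} - 4810 = \left(-5 + 56 + 6272\right)^{2} - 4810 = 6323^{2} - 4810 = 39980329 - 4810 = 39975519$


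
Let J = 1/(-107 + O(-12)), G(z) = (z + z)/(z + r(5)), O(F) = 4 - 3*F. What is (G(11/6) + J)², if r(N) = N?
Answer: 2053489/7546009 ≈ 0.27213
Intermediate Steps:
G(z) = 2*z/(5 + z) (G(z) = (z + z)/(z + 5) = (2*z)/(5 + z) = 2*z/(5 + z))
J = -1/67 (J = 1/(-107 + (4 - 3*(-12))) = 1/(-107 + (4 + 36)) = 1/(-107 + 40) = 1/(-67) = -1/67 ≈ -0.014925)
(G(11/6) + J)² = (2*(11/6)/(5 + 11/6) - 1/67)² = (2*(11/6)/(41/6) - 1/67)² = (2*(11/6)*(6/41) - 1/67)² = (22/41 - 1/67)² = (1433/2747)² = 2053489/7546009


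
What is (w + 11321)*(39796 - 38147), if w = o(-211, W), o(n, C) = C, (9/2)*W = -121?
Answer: 167615903/9 ≈ 1.8624e+7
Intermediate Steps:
W = -242/9 (W = (2/9)*(-121) = -242/9 ≈ -26.889)
w = -242/9 ≈ -26.889
(w + 11321)*(39796 - 38147) = (-242/9 + 11321)*(39796 - 38147) = (101647/9)*1649 = 167615903/9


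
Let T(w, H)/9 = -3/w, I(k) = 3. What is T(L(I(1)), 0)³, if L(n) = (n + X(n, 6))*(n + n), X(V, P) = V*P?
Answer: -27/2744 ≈ -0.0098397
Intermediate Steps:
X(V, P) = P*V
L(n) = 14*n² (L(n) = (n + 6*n)*(n + n) = (7*n)*(2*n) = 14*n²)
T(w, H) = -27/w (T(w, H) = 9*(-3/w) = -27/w)
T(L(I(1)), 0)³ = (-27/(14*3²))³ = (-27/(14*9))³ = (-27/126)³ = (-27*1/126)³ = (-3/14)³ = -27/2744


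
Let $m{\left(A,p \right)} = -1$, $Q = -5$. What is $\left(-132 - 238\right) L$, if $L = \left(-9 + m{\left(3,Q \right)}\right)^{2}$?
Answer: $-37000$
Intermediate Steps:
$L = 100$ ($L = \left(-9 - 1\right)^{2} = \left(-10\right)^{2} = 100$)
$\left(-132 - 238\right) L = \left(-132 - 238\right) 100 = \left(-370\right) 100 = -37000$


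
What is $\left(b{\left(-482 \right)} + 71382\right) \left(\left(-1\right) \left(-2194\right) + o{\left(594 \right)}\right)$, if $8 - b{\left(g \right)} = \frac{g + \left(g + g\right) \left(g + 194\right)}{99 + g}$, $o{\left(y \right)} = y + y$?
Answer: $\frac{93409216640}{383} \approx 2.4389 \cdot 10^{8}$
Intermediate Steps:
$o{\left(y \right)} = 2 y$
$b{\left(g \right)} = 8 - \frac{g + 2 g \left(194 + g\right)}{99 + g}$ ($b{\left(g \right)} = 8 - \frac{g + \left(g + g\right) \left(g + 194\right)}{99 + g} = 8 - \frac{g + 2 g \left(194 + g\right)}{99 + g}$)
$\left(b{\left(-482 \right)} + 71382\right) \left(\left(-1\right) \left(-2194\right) + o{\left(594 \right)}\right) = \left(\frac{792 - -183642 - 2 \left(-482\right)^{2}}{99 - 482} + 71382\right) \left(\left(-1\right) \left(-2194\right) + 2 \cdot 594\right) = \left(\frac{792 + 183642 - 464648}{-383} + 71382\right) \left(2194 + 1188\right) = \left(- \frac{792 + 183642 - 464648}{383} + 71382\right) 3382 = \left(\left(- \frac{1}{383}\right) \left(-280214\right) + 71382\right) 3382 = \left(\frac{280214}{383} + 71382\right) 3382 = \frac{27619520}{383} \cdot 3382 = \frac{93409216640}{383}$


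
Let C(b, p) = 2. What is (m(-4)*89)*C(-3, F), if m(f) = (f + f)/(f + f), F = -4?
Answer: 178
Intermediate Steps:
m(f) = 1 (m(f) = (2*f)/((2*f)) = (2*f)*(1/(2*f)) = 1)
(m(-4)*89)*C(-3, F) = (1*89)*2 = 89*2 = 178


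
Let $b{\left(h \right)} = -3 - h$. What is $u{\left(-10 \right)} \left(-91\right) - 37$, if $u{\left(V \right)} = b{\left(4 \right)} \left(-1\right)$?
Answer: $-674$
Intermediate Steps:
$u{\left(V \right)} = 7$ ($u{\left(V \right)} = \left(-3 - 4\right) \left(-1\right) = \left(-7\right) \left(-1\right) = 7$)
$u{\left(-10 \right)} \left(-91\right) - 37 = 7 \left(-91\right) - 37 = -637 - 37 = -674$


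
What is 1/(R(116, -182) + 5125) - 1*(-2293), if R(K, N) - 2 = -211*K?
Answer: 44367256/19349 ≈ 2293.0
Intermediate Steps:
R(K, N) = 2 - 211*K
1/(R(116, -182) + 5125) - 1*(-2293) = 1/((2 - 211*116) + 5125) - 1*(-2293) = 1/((2 - 24476) + 5125) + 2293 = 1/(-24474 + 5125) + 2293 = 1/(-19349) + 2293 = -1/19349 + 2293 = 44367256/19349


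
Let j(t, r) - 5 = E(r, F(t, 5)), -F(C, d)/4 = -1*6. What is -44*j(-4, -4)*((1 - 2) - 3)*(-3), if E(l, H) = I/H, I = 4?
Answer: -2728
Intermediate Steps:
F(C, d) = 24 (F(C, d) = -(-4)*6 = -4*(-6) = 24)
E(l, H) = 4/H
j(t, r) = 31/6 (j(t, r) = 5 + 4/24 = 5 + 4*(1/24) = 5 + ⅙ = 31/6)
-44*j(-4, -4)*((1 - 2) - 3)*(-3) = -44*31*((1 - 2) - 3)/6*(-3) = -44*31*(-1 - 3)/6*(-3) = -44*(31/6)*(-4)*(-3) = -(-2728)*(-3)/3 = -44*62 = -2728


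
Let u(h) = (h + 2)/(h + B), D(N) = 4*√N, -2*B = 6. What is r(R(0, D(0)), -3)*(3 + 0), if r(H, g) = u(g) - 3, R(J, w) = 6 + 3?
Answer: -17/2 ≈ -8.5000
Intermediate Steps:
B = -3 (B = -½*6 = -3)
u(h) = (2 + h)/(-3 + h) (u(h) = (h + 2)/(h - 3) = (2 + h)/(-3 + h))
R(J, w) = 9
r(H, g) = -3 + (2 + g)/(-3 + g) (r(H, g) = (2 + g)/(-3 + g) - 3 = -3 + (2 + g)/(-3 + g))
r(R(0, D(0)), -3)*(3 + 0) = ((11 - 2*(-3))/(-3 - 3))*(3 + 0) = ((11 + 6)/(-6))*3 = -⅙*17*3 = -17/6*3 = -17/2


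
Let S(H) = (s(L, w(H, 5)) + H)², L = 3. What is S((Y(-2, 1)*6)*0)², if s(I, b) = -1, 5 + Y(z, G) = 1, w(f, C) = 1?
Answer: 1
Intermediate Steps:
Y(z, G) = -4 (Y(z, G) = -5 + 1 = -4)
S(H) = (-1 + H)²
S((Y(-2, 1)*6)*0)² = ((-1 - 4*6*0)²)² = ((-1 - 24*0)²)² = ((-1 + 0)²)² = ((-1)²)² = 1² = 1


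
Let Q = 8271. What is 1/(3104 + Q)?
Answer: 1/11375 ≈ 8.7912e-5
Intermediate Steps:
1/(3104 + Q) = 1/(3104 + 8271) = 1/11375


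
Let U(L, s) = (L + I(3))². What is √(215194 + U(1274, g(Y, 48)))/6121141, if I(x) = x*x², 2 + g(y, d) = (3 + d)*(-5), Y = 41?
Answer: √1907795/6121141 ≈ 0.00022565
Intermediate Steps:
g(y, d) = -17 - 5*d (g(y, d) = -2 + (3 + d)*(-5) = -2 + (-15 - 5*d) = -17 - 5*d)
I(x) = x³
U(L, s) = (27 + L)² (U(L, s) = (L + 3³)² = (L + 27)² = (27 + L)²)
√(215194 + U(1274, g(Y, 48)))/6121141 = √(215194 + (27 + 1274)²)/6121141 = √(215194 + 1301²)*(1/6121141) = √(215194 + 1692601)*(1/6121141) = √1907795*(1/6121141) = √1907795/6121141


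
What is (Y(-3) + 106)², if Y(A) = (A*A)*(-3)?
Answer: 6241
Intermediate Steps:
Y(A) = -3*A² (Y(A) = A²*(-3) = -3*A²)
(Y(-3) + 106)² = (-3*(-3)² + 106)² = (-3*9 + 106)² = (-27 + 106)² = 79² = 6241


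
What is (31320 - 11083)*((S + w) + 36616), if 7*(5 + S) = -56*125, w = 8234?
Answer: 887291265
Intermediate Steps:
S = -1005 (S = -5 + (-56*125)/7 = -5 + (⅐)*(-7000) = -5 - 1000 = -1005)
(31320 - 11083)*((S + w) + 36616) = (31320 - 11083)*((-1005 + 8234) + 36616) = 20237*(7229 + 36616) = 20237*43845 = 887291265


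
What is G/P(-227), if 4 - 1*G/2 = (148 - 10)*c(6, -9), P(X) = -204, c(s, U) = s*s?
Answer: 146/3 ≈ 48.667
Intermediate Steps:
c(s, U) = s**2
G = -9928 (G = 8 - 2*(148 - 10)*6**2 = 8 - 276*36 = 8 - 2*4968 = 8 - 9936 = -9928)
G/P(-227) = -9928/(-204) = -9928*(-1/204) = 146/3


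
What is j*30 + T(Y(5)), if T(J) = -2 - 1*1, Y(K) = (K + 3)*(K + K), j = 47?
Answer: 1407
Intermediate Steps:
Y(K) = 2*K*(3 + K) (Y(K) = (3 + K)*(2*K) = 2*K*(3 + K))
T(J) = -3 (T(J) = -2 - 1 = -3)
j*30 + T(Y(5)) = 47*30 - 3 = 1410 - 3 = 1407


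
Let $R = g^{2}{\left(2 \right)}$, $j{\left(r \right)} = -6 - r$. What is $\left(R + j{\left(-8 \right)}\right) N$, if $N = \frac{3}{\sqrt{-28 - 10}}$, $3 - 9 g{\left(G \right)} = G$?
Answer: $- \frac{163 i \sqrt{38}}{1026} \approx - 0.97934 i$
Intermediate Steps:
$g{\left(G \right)} = \frac{1}{3} - \frac{G}{9}$
$R = \frac{1}{81}$ ($R = \left(\frac{1}{3} - \frac{2}{9}\right)^{2} = \left(\frac{1}{9}\right)^{2} = \frac{1}{81} \approx 0.012346$)
$N = - \frac{3 i \sqrt{38}}{38}$ ($N = \frac{3}{\sqrt{-38}} = \frac{3}{i \sqrt{38}} = 3 \left(- \frac{i \sqrt{38}}{38}\right) = - \frac{3 i \sqrt{38}}{38} \approx - 0.48666 i$)
$\left(R + j{\left(-8 \right)}\right) N = \left(\frac{1}{81} - -2\right) \left(- \frac{3 i \sqrt{38}}{38}\right) = \left(\frac{1}{81} + \left(-6 + 8\right)\right) \left(- \frac{3 i \sqrt{38}}{38}\right) = \left(\frac{1}{81} + 2\right) \left(- \frac{3 i \sqrt{38}}{38}\right) = \frac{163 \left(- \frac{3 i \sqrt{38}}{38}\right)}{81} = - \frac{163 i \sqrt{38}}{1026}$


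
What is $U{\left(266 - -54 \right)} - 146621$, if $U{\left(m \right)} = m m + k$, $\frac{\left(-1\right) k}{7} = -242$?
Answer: $-42527$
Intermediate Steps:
$k = 1694$ ($k = \left(-7\right) \left(-242\right) = 1694$)
$U{\left(m \right)} = 1694 + m^{2}$ ($U{\left(m \right)} = m m + 1694 = m^{2} + 1694 = 1694 + m^{2}$)
$U{\left(266 - -54 \right)} - 146621 = \left(1694 + \left(266 - -54\right)^{2}\right) - 146621 = \left(1694 + \left(266 + 54\right)^{2}\right) - 146621 = \left(1694 + 320^{2}\right) - 146621 = \left(1694 + 102400\right) - 146621 = 104094 - 146621 = -42527$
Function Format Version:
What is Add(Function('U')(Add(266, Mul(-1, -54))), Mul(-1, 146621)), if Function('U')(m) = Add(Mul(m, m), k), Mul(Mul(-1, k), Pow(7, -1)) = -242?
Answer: -42527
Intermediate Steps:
k = 1694 (k = Mul(-7, -242) = 1694)
Function('U')(m) = Add(1694, Pow(m, 2)) (Function('U')(m) = Add(Mul(m, m), 1694) = Add(Pow(m, 2), 1694) = Add(1694, Pow(m, 2)))
Add(Function('U')(Add(266, Mul(-1, -54))), Mul(-1, 146621)) = Add(Add(1694, Pow(Add(266, Mul(-1, -54)), 2)), Mul(-1, 146621)) = Add(Add(1694, Pow(Add(266, 54), 2)), -146621) = Add(Add(1694, Pow(320, 2)), -146621) = Add(Add(1694, 102400), -146621) = Add(104094, -146621) = -42527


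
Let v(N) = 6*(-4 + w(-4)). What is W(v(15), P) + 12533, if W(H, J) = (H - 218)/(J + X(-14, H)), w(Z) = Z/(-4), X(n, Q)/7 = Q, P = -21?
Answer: 1842587/147 ≈ 12535.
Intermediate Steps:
X(n, Q) = 7*Q
w(Z) = -Z/4 (w(Z) = Z*(-¼) = -Z/4)
v(N) = -18 (v(N) = 6*(-4 - ¼*(-4)) = 6*(-4 + 1) = 6*(-3) = -18)
W(H, J) = (-218 + H)/(J + 7*H) (W(H, J) = (H - 218)/(J + 7*H) = (-218 + H)/(J + 7*H))
W(v(15), P) + 12533 = (-218 - 18)/(-21 + 7*(-18)) + 12533 = -236/(-21 - 126) + 12533 = -236/(-147) + 12533 = -1/147*(-236) + 12533 = 236/147 + 12533 = 1842587/147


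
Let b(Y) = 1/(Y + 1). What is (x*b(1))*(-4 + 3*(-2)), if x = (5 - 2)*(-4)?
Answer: 60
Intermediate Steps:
x = -12 (x = 3*(-4) = -12)
b(Y) = 1/(1 + Y)
(x*b(1))*(-4 + 3*(-2)) = (-12/(1 + 1))*(-4 + 3*(-2)) = (-12/2)*(-4 - 6) = -12*1/2*(-10) = -6*(-10) = 60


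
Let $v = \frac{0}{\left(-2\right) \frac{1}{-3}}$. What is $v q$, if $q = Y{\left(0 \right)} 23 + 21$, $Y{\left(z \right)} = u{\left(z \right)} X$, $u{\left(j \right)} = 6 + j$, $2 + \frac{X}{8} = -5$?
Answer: $0$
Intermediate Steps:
$X = -56$ ($X = -16 + 8 \left(-5\right) = -16 - 40 = -56$)
$Y{\left(z \right)} = -336 - 56 z$ ($Y{\left(z \right)} = \left(6 + z\right) \left(-56\right) = -336 - 56 z$)
$v = 0$ ($v = \frac{0}{\left(-2\right) \left(- \frac{1}{3}\right)} = \frac{0}{\frac{2}{3}} = 0 \cdot \frac{3}{2} = 0$)
$q = -7707$ ($q = \left(-336 - 0\right) 23 + 21 = \left(-336 + 0\right) 23 + 21 = \left(-336\right) 23 + 21 = -7728 + 21 = -7707$)
$v q = 0 \left(-7707\right) = 0$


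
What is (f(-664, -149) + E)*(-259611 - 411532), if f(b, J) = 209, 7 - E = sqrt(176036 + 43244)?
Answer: -144966888 + 2684572*sqrt(13705) ≈ 1.6931e+8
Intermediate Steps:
E = 7 - 4*sqrt(13705) (E = 7 - sqrt(176036 + 43244) = 7 - sqrt(219280) = 7 - 4*sqrt(13705) ≈ -461.27)
(f(-664, -149) + E)*(-259611 - 411532) = (209 + (7 - 4*sqrt(13705)))*(-259611 - 411532) = (216 - 4*sqrt(13705))*(-671143) = -144966888 + 2684572*sqrt(13705)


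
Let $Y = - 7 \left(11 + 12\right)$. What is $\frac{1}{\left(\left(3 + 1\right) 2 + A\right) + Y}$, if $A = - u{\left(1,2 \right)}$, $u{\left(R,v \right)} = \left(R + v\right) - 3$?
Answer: $- \frac{1}{153} \approx -0.0065359$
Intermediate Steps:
$u{\left(R,v \right)} = -3 + R + v$
$Y = -161$ ($Y = \left(-7\right) 23 = -161$)
$A = 0$ ($A = - (-3 + 1 + 2) = \left(-1\right) 0 = 0$)
$\frac{1}{\left(\left(3 + 1\right) 2 + A\right) + Y} = \frac{1}{\left(\left(3 + 1\right) 2 + 0\right) - 161} = \frac{1}{\left(4 \cdot 2 + 0\right) - 161} = \frac{1}{\left(8 + 0\right) - 161} = \frac{1}{8 - 161} = \frac{1}{-153} = - \frac{1}{153}$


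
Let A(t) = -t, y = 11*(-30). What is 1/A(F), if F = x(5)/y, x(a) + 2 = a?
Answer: 110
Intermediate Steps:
x(a) = -2 + a
y = -330
F = -1/110 (F = (-2 + 5)/(-330) = 3*(-1/330) = -1/110 ≈ -0.0090909)
1/A(F) = 1/(-1*(-1/110)) = 1/(1/110) = 110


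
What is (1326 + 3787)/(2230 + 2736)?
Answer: 5113/4966 ≈ 1.0296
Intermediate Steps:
(1326 + 3787)/(2230 + 2736) = 5113/4966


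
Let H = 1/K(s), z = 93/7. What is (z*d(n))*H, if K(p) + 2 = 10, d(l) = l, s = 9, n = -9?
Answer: -837/56 ≈ -14.946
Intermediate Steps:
z = 93/7 (z = 93*(⅐) = 93/7 ≈ 13.286)
K(p) = 8 (K(p) = -2 + 10 = 8)
H = ⅛ (H = 1/8 = ⅛ ≈ 0.12500)
(z*d(n))*H = ((93/7)*(-9))*(⅛) = -837/7*⅛ = -837/56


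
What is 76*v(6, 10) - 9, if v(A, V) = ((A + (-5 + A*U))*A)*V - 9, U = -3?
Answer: -78213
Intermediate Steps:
v(A, V) = -9 + A*V*(-5 - 2*A) (v(A, V) = ((A + (-5 + A*(-3)))*A)*V - 9 = ((A + (-5 - 3*A))*A)*V - 9 = ((-5 - 2*A)*A)*V - 9 = (A*(-5 - 2*A))*V - 9 = A*V*(-5 - 2*A) - 9 = -9 + A*V*(-5 - 2*A))
76*v(6, 10) - 9 = 76*(-9 - 5*6*10 - 2*10*6²) - 9 = 76*(-9 - 300 - 2*10*36) - 9 = 76*(-9 - 300 - 720) - 9 = 76*(-1029) - 9 = -78204 - 9 = -78213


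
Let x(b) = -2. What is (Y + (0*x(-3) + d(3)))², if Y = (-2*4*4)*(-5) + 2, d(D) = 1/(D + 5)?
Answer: 1682209/64 ≈ 26285.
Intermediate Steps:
d(D) = 1/(5 + D)
Y = 162 (Y = -8*4*(-5) + 2 = -32*(-5) + 2 = 160 + 2 = 162)
(Y + (0*x(-3) + d(3)))² = (162 + (0*(-2) + 1/(5 + 3)))² = (162 + (0 + 1/8))² = (162 + (0 + ⅛))² = (162 + ⅛)² = (1297/8)² = 1682209/64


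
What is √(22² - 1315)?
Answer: I*√831 ≈ 28.827*I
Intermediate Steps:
√(22² - 1315) = √(484 - 1315) = √(-831) = I*√831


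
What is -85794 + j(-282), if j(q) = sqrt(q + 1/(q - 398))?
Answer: -85794 + I*sqrt(32599370)/340 ≈ -85794.0 + 16.793*I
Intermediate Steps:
j(q) = sqrt(q + 1/(-398 + q))
-85794 + j(-282) = -85794 + sqrt((1 - 282*(-398 - 282))/(-398 - 282)) = -85794 + sqrt((1 - 282*(-680))/(-680)) = -85794 + sqrt(-(1 + 191760)/680) = -85794 + sqrt(-1/680*191761) = -85794 + sqrt(-191761/680) = -85794 + I*sqrt(32599370)/340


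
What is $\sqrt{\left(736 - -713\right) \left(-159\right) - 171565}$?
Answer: $634 i \approx 634.0 i$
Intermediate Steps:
$\sqrt{\left(736 - -713\right) \left(-159\right) - 171565} = \sqrt{\left(736 + 713\right) \left(-159\right) - 171565} = \sqrt{1449 \left(-159\right) - 171565} = \sqrt{-230391 - 171565} = \sqrt{-401956} = 634 i$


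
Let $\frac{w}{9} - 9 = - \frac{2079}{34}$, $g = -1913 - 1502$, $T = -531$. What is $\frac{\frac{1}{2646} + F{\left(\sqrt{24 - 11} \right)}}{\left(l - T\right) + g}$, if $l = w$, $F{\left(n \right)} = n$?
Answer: $- \frac{17}{150839199} - \frac{34 \sqrt{13}}{114013} \approx -0.0010753$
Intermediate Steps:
$g = -3415$
$w = - \frac{15957}{34}$ ($w = 81 + 9 \left(- \frac{2079}{34}\right) = 81 - \frac{18711}{34} = - \frac{15957}{34} \approx -469.32$)
$l = - \frac{15957}{34} \approx -469.32$
$\frac{\frac{1}{2646} + F{\left(\sqrt{24 - 11} \right)}}{\left(l - T\right) + g} = \frac{\frac{1}{2646} + \sqrt{24 - 11}}{\left(- \frac{15957}{34} - -531\right) - 3415} = \frac{\frac{1}{2646} + \sqrt{13}}{\left(- \frac{15957}{34} + 531\right) - 3415} = \frac{\frac{1}{2646} + \sqrt{13}}{\frac{2097}{34} - 3415} = \frac{\frac{1}{2646} + \sqrt{13}}{- \frac{114013}{34}} = \left(\frac{1}{2646} + \sqrt{13}\right) \left(- \frac{34}{114013}\right) = - \frac{17}{150839199} - \frac{34 \sqrt{13}}{114013}$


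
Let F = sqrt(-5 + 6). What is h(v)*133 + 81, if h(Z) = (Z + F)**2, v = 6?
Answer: 6598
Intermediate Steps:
F = 1 (F = sqrt(1) = 1)
h(Z) = (1 + Z)**2 (h(Z) = (Z + 1)**2 = (1 + Z)**2)
h(v)*133 + 81 = (1 + 6)**2*133 + 81 = 7**2*133 + 81 = 49*133 + 81 = 6517 + 81 = 6598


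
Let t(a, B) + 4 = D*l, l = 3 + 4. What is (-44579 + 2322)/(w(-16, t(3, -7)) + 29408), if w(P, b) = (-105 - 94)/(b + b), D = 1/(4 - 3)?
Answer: -253542/176249 ≈ -1.4385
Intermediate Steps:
l = 7
D = 1 (D = 1/1 = 1)
t(a, B) = 3 (t(a, B) = -4 + 1*7 = -4 + 7 = 3)
w(P, b) = -199/(2*b) (w(P, b) = -199*1/(2*b) = -199/(2*b))
(-44579 + 2322)/(w(-16, t(3, -7)) + 29408) = (-44579 + 2322)/(-199/2/3 + 29408) = -42257/(-199/2*⅓ + 29408) = -42257/(-199/6 + 29408) = -42257/176249/6 = -42257*6/176249 = -253542/176249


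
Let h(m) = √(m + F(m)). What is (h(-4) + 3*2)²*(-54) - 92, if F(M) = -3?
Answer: -1658 - 648*I*√7 ≈ -1658.0 - 1714.4*I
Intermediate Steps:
h(m) = √(-3 + m) (h(m) = √(m - 3) = √(-3 + m))
(h(-4) + 3*2)²*(-54) - 92 = (√(-3 - 4) + 3*2)²*(-54) - 92 = (√(-7) + 6)²*(-54) - 92 = (I*√7 + 6)²*(-54) - 92 = (6 + I*√7)²*(-54) - 92 = -54*(6 + I*√7)² - 92 = -92 - 54*(6 + I*√7)²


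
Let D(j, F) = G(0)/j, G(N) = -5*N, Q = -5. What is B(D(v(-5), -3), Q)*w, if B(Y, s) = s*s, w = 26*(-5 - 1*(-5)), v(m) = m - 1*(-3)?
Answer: 0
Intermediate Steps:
v(m) = 3 + m (v(m) = m + 3 = 3 + m)
D(j, F) = 0 (D(j, F) = (-5*0)/j = 0/j = 0)
w = 0 (w = 26*(-5 + 5) = 26*0 = 0)
B(Y, s) = s²
B(D(v(-5), -3), Q)*w = (-5)²*0 = 25*0 = 0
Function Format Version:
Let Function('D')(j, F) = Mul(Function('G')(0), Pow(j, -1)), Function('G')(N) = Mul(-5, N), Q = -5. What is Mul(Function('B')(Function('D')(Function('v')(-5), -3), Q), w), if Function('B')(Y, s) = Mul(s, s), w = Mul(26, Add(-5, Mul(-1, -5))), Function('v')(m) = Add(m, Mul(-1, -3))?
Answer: 0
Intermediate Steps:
Function('v')(m) = Add(3, m) (Function('v')(m) = Add(m, 3) = Add(3, m))
Function('D')(j, F) = 0 (Function('D')(j, F) = Mul(Mul(-5, 0), Pow(j, -1)) = Mul(0, Pow(j, -1)) = 0)
w = 0 (w = Mul(26, Add(-5, 5)) = Mul(26, 0) = 0)
Function('B')(Y, s) = Pow(s, 2)
Mul(Function('B')(Function('D')(Function('v')(-5), -3), Q), w) = Mul(Pow(-5, 2), 0) = Mul(25, 0) = 0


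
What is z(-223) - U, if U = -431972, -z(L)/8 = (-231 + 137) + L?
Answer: 434508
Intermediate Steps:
z(L) = 752 - 8*L (z(L) = -8*((-231 + 137) + L) = -8*(-94 + L) = 752 - 8*L)
z(-223) - U = (752 - 8*(-223)) - 1*(-431972) = (752 + 1784) + 431972 = 2536 + 431972 = 434508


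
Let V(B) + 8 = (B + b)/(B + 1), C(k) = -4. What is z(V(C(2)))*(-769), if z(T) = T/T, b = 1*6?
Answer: -769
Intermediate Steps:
b = 6
V(B) = -8 + (6 + B)/(1 + B) (V(B) = -8 + (B + 6)/(B + 1) = -8 + (6 + B)/(1 + B))
z(T) = 1
z(V(C(2)))*(-769) = 1*(-769) = -769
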